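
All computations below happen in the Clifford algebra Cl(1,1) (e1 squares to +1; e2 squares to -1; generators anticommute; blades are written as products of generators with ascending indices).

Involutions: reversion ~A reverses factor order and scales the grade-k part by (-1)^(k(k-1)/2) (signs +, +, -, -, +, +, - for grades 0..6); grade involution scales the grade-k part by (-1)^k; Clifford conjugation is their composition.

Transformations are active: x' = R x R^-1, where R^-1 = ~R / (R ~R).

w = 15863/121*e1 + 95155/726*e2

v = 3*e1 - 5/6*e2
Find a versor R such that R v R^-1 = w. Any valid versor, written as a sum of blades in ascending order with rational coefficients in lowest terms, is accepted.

The midline construction: v and w both square to 299/36, so reflecting in their sum 16226/121*e1 + 47275/363*e2 exchanges them.
Answer: 16226/121*e1 + 47275/363*e2


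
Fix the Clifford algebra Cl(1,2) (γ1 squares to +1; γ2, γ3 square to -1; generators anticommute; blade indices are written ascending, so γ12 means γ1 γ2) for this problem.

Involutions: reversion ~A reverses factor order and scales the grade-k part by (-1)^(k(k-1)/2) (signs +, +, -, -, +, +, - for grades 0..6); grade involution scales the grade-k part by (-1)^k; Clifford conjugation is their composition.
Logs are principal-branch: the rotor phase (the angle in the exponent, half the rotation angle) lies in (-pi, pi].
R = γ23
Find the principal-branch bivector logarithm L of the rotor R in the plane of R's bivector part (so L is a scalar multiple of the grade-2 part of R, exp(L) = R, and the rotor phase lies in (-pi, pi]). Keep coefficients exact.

The scalar part of R is 0, and that scalar determines the rotor phase on the principal branch; recovering the unit plane as bivector-part over sine of the phase gives L = phase * plane.
Concretely: cos(phase) = 0 gives phase = ±pi/2, and since phase/sin(phase) is even the sign is immaterial: L = (phase/sin(phase)) * <R>_2 = (pi/2) * <R>_2.
Answer: pi/2*γ23


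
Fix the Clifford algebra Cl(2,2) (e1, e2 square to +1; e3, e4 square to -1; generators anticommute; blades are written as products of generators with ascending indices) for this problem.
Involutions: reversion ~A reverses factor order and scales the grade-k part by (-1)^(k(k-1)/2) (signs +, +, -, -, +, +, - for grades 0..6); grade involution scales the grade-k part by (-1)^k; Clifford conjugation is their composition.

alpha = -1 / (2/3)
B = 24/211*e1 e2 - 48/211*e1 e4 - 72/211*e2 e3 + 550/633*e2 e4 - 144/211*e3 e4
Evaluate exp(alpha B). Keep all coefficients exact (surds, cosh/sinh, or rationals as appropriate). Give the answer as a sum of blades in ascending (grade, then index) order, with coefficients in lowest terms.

B^2 term by term: the squares give (24/211)^2*(e1 e2)^2 + (-48/211)^2*(e1 e4)^2 + (-72/211)^2*(e2 e3)^2 + (550/633)^2*(e2 e4)^2 + (-144/211)^2*(e3 e4)^2 = 576/44521*(-1) + 2304/44521*(+1) + 5184/44521*(+1) + 302500/400689*(+1) + 20736/44521*(-1) = 4/9 (each basis 2-blade squares to minus the product of its generators' squares); cross terms between blades sharing an index anticommute and cancel; the commuting (index-disjoint) pairs give grade-4 terms 2*c*c'*(blade product), which cancel blade by blade — e1 e2 e3 e4: -6912/44521 + 6912/44521 = 0 — confirming B is simple. So B^2 = 4/9.
B^2 = 4/9 — hyperbolic case — the even/odd split gives cosh and sinh: l = 2/3, alpha*l = -1, so exp(alpha B) = cosh(-1) + (sinh(-1)/(2/3))*B = cosh(1) + (-3*sinh(1)/2)*B.
Answer: cosh(1) - 36*sinh(1)/211*e1 e2 + 72*sinh(1)/211*e1 e4 + 108*sinh(1)/211*e2 e3 - 275*sinh(1)/211*e2 e4 + 216*sinh(1)/211*e3 e4


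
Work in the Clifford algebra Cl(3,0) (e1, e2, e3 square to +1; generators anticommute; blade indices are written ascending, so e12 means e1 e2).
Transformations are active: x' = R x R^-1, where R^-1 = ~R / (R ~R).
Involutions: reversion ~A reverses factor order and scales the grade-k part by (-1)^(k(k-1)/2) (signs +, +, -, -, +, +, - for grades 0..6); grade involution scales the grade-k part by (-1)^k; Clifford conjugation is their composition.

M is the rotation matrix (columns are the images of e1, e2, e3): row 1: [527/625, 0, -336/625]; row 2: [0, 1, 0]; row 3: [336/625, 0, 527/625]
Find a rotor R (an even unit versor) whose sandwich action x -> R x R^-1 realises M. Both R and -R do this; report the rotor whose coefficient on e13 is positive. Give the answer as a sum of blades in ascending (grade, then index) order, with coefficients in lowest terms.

Method: write R = a + b12*e12 + b13*e13 + b23*e23 with a^2 + b12^2 + b13^2 + b23^2 = 1 (so R^-1 = ~R). Expanding the columns R e_j ~R gives tr M = 4a^2 - 1 and, from the antisymmetric part, M21 - M12 = -4a*b12, M13 - M31 = 4a*b13, M32 - M23 = -4a*b23.
Here tr M = 1679/625, so a^2 = (1 + tr M)/4 = 576/625 and a = ±24/25. Taking a = 24/25: M21 - M12 = 0, M13 - M31 = -672/625, M32 - M23 = 0, giving b12 = 0, b13 = -7/25, b23 = 0, i.e. R = 24/25 - 7/25*e13.
Its e13 coefficient is negative, so report the other preimage -R.
Answer: -24/25 + 7/25*e13. Recall the cover is two-to-one: with M of trace 1679/625, both preimages act alike, and the stated e13 sign chooses the sheet.


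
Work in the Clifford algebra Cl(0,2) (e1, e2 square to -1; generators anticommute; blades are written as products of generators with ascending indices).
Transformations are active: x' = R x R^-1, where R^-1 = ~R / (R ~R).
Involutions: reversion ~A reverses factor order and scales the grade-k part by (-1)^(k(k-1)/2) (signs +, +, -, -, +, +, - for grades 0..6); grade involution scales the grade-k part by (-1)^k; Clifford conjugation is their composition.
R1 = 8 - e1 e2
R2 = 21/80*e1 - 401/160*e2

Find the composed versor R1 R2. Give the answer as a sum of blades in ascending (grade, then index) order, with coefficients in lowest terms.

Distribute over the terms of R1 (each basis-blade product reordered to ascending indices, repeated generators contracted through their squares):
(8) R2 = 21/10*e1 - 401/20*e2
(-e1 e2) R2 = -401/160*e1 - 21/80*e2
Summing the partial products and collecting blades:
Answer: -13/32*e1 - 325/16*e2


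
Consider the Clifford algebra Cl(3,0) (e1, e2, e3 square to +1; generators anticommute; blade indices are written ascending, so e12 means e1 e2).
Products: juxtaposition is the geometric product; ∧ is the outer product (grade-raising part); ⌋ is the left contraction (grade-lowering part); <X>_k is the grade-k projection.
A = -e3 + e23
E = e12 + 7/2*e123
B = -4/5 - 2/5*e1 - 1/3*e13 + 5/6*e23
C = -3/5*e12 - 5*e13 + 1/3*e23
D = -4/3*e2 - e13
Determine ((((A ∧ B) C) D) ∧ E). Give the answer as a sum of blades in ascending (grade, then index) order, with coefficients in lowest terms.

step 1: 4/5*e3 - 2/5*e13 - 4/5*e23 - 2/5*e123
step 2: -26/15 + 62/15*e1 + 26/15*e2 - 6/25*e3 + 62/15*e12 - 12/25*e13 + 6/25*e23 - 12/25*e123
step 3: -628/225 - 1294/225*e1 + 628/225*e2 - 286/75*e3 - 1294/225*e12 + 82/75*e13 + 286/75*e23 + 82/75*e123
step 4: -628/225*e12 - 3056/225*e123
Answer: -628/225*e12 - 3056/225*e123


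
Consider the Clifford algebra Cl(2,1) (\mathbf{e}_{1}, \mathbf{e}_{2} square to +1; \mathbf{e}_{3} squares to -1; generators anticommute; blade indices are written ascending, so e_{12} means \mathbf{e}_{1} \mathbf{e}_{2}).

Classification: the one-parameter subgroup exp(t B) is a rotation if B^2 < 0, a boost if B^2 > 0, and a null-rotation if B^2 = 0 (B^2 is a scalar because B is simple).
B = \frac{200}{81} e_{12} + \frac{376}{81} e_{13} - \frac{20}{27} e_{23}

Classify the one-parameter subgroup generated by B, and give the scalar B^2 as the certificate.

B^2 term by term: the squares give (\frac{200}{81})^2*(e_{12})^2 + (\frac{376}{81})^2*(e_{13})^2 + (-\frac{20}{27})^2*(e_{23})^2 = \frac{40000}{6561}*(-1) + \frac{141376}{6561}*(+1) + \frac{400}{729}*(+1) = 16 (each basis 2-blade squares to minus the product of its generators' squares); cross terms between blades sharing an index anticommute and cancel. So B^2 = 16.
Answer: boost, certificate B^2 = 16. No conjugation can change B^2 = 16; the sign gives the class.


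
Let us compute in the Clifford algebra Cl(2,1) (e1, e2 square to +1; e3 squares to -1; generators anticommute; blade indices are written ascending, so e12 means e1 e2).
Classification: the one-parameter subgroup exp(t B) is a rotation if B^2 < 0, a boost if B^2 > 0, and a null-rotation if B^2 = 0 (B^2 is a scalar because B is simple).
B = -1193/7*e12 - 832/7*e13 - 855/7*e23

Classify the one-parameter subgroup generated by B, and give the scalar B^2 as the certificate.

B^2 term by term: the squares give (-1193/7)^2*(e12)^2 + (-832/7)^2*(e13)^2 + (-855/7)^2*(e23)^2 = 1423249/49*(-1) + 692224/49*(+1) + 731025/49*(+1) = 0 (each basis 2-blade squares to minus the product of its generators' squares); cross terms between blades sharing an index anticommute and cancel. So B^2 = 0.
Answer: null-rotation, certificate B^2 = 0. The invariant at work: B^2 = 0 is unchanged by conjugation, hence its sign classifies the subgroup whatever basis B is written in.


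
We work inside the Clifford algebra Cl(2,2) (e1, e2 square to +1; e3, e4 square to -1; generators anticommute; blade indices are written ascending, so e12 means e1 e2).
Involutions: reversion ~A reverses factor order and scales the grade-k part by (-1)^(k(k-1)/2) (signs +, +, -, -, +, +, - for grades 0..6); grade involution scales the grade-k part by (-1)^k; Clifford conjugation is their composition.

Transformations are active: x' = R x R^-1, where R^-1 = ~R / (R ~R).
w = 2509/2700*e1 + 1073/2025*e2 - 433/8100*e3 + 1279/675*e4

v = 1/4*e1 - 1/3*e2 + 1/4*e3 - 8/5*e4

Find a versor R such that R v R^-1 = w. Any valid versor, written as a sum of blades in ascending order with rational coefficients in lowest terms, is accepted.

Take R = v + w = 796/675*e1 + 398/2025*e2 + 398/2025*e3 + 199/675*e4. Because q(v) = q(w) = -551/225, conjugation by R sends v exactly to w.
Answer: 796/675*e1 + 398/2025*e2 + 398/2025*e3 + 199/675*e4


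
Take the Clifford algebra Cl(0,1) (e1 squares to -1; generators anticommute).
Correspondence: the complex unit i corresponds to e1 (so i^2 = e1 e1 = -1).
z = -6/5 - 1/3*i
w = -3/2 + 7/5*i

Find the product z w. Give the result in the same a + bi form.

In blades: z = -6/5 - 1/3*e1, w = -3/2 + 7/5*e1.
Distribute z over w term by term (generator squares from the signature, products reordered to ascending indices): (-6/5)*w = 9/5 - 42/25*e1; (-1/3*e1)*w = 7/15 + 1/2*e1.
Sum: 34/15 - 59/50*e1; translating back through the correspondence:
Answer: 34/15 - 59/50*i


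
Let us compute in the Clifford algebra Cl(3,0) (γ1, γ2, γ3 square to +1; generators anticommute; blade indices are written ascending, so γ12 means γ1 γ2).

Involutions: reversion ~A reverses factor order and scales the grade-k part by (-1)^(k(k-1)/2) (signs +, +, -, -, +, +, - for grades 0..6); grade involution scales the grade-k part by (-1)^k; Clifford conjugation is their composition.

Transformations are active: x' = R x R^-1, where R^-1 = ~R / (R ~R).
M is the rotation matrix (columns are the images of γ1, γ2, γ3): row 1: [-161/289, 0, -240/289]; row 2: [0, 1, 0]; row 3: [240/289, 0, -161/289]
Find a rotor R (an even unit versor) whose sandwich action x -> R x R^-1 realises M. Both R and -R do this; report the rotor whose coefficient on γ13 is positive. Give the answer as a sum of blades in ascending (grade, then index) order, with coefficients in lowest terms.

Method: write R = a + b12*γ12 + b13*γ13 + b23*γ23 with a^2 + b12^2 + b13^2 + b23^2 = 1 (so R^-1 = ~R). Expanding the columns R e_j ~R gives tr M = 4a^2 - 1 and, from the antisymmetric part, M21 - M12 = -4a*b12, M13 - M31 = 4a*b13, M32 - M23 = -4a*b23.
Here tr M = -33/289, so a^2 = (1 + tr M)/4 = 64/289 and a = ±8/17. Taking a = 8/17: M21 - M12 = 0, M13 - M31 = -480/289, M32 - M23 = 0, giving b12 = 0, b13 = -15/17, b23 = 0, i.e. R = 8/17 - 15/17*γ13.
Its γ13 coefficient is negative, so report the other preimage -R.
Answer: -8/17 + 15/17*γ13. Uniqueness: Spin(3) -> SO(3) maps R and -R to the same rotation of trace -33/289; fixing the sign of the γ13 coefficient removes the ambiguity.


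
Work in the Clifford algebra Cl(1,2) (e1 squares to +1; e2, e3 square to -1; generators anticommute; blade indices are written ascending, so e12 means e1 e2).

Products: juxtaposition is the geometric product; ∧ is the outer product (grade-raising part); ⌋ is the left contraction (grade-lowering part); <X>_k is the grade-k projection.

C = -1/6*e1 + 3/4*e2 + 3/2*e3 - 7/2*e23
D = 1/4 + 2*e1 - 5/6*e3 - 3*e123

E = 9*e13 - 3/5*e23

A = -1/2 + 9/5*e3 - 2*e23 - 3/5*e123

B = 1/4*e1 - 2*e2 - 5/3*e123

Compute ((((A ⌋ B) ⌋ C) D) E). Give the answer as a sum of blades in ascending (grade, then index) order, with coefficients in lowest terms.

step 1: -1 - 83/24*e1 + e2 + 3*e12 + 5/6*e123
step 2: -25/144 + 1/6*e1 - 3/4*e2 + 2*e3 + 7/2*e23
step 3: 1127/576 + 367/36*e1 + 131/48*e2 + 557/864*e3 + 15/2*e12 - 17/9*e13 + e23 + 361/48*e123
step 4: -82/5 + 4951/480*e1 - 98027/1440*e2 + 7471/80*e3 - 118/15*e12 + 1415/64*e13 - 65927/960*e23 - 7363/240*e123
Answer: -82/5 + 4951/480*e1 - 98027/1440*e2 + 7471/80*e3 - 118/15*e12 + 1415/64*e13 - 65927/960*e23 - 7363/240*e123


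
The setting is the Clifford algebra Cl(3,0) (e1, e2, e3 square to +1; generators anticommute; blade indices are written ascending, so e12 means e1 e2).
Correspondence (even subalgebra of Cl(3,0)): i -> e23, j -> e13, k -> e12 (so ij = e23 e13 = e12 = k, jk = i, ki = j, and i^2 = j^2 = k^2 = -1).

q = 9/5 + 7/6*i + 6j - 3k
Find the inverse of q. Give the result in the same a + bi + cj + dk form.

In blades: q = 9/5 - 3*e12 + 6*e13 + 7/6*e23.
With qbar = 9/5 + 3*e12 - 6*e13 - 7/6*e23 (scalar fixed, mapped units negated), q qbar = 44641/900 (the sum of squared coefficients), so q^-1 = qbar / (44641/900) = 1620/44641 + 2700/44641*e12 - 5400/44641*e13 - 1050/44641*e23; translating back:
Answer: 1620/44641 - 1050/44641*i - 5400/44641*j + 2700/44641*k


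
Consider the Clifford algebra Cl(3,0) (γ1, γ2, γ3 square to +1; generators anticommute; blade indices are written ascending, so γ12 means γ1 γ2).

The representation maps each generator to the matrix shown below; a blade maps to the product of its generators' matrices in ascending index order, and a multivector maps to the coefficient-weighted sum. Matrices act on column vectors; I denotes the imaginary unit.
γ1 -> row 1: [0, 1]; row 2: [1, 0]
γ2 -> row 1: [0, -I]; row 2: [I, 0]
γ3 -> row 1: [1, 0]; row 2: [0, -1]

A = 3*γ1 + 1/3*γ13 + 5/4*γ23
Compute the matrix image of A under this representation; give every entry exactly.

Bivector images (products of the table entries): rho(γ13) = rho(γ1)rho(γ3) = row 1: [0, -1]; row 2: [1, 0]; rho(γ23) = rho(γ2)rho(γ3) = row 1: [0, I]; row 2: [I, 0].
M = (3)*rho(γ1) + (1/3)*rho(γ13) + (5/4)*rho(γ23), summed entrywise:
Answer: row 1: [0, 8/3 + 5*I/4]; row 2: [10/3 + 5*I/4, 0]


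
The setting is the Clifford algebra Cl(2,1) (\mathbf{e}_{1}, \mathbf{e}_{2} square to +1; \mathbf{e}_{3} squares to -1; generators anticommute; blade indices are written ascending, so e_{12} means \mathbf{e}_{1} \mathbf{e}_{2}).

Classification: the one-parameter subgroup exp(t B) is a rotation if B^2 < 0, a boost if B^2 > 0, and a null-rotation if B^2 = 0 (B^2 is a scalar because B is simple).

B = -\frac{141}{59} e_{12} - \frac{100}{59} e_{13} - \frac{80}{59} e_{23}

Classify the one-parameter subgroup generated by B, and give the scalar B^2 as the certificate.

B^2 term by term: the squares give (-\frac{141}{59})^2*(e_{12})^2 + (-\frac{100}{59})^2*(e_{13})^2 + (-\frac{80}{59})^2*(e_{23})^2 = \frac{19881}{3481}*(-1) + \frac{10000}{3481}*(+1) + \frac{6400}{3481}*(+1) = -1 (each basis 2-blade squares to minus the product of its generators' squares); cross terms between blades sharing an index anticommute and cancel. So B^2 = -1.
Answer: rotation, certificate B^2 = -1. The invariant at work: B^2 = -1 is unchanged by conjugation, hence its sign classifies the subgroup whatever basis B is written in.


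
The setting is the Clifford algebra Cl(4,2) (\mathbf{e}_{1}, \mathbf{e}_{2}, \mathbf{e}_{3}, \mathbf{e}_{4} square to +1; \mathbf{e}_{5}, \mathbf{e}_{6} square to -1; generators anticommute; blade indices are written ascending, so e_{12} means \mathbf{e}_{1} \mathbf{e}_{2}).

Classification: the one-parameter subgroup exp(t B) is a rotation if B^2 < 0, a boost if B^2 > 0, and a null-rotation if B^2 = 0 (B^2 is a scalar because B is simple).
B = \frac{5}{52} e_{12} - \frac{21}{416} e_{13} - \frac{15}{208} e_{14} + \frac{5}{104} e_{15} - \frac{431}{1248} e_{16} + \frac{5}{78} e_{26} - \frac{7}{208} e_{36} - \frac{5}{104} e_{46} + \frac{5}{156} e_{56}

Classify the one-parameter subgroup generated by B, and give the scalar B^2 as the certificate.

B^2 term by term: the squares give (\frac{5}{52})^2*(e_{12})^2 + (-\frac{21}{416})^2*(e_{13})^2 + (-\frac{15}{208})^2*(e_{14})^2 + (\frac{5}{104})^2*(e_{15})^2 + (-\frac{431}{1248})^2*(e_{16})^2 + (\frac{5}{78})^2*(e_{26})^2 + (-\frac{7}{208})^2*(e_{36})^2 + (-\frac{5}{104})^2*(e_{46})^2 + (\frac{5}{156})^2*(e_{56})^2 = \frac{25}{2704}*(-1) + \frac{441}{173056}*(-1) + \frac{225}{43264}*(-1) + \frac{25}{10816}*(+1) + \frac{185761}{1557504}*(+1) + \frac{25}{6084}*(+1) + \frac{49}{43264}*(+1) + \frac{25}{10816}*(+1) + \frac{25}{24336}*(-1) = \frac{1}{9} (each basis 2-blade squares to minus the product of its generators' squares); cross terms between blades sharing an index anticommute and cancel; the commuting (index-disjoint) pairs give grade-4 terms 2*c*c'*(blade product), which cancel blade by blade — e_{1236}: -\frac{35}{5408} + \frac{35}{5408} = 0; e_{1246}: -\frac{25}{2704} + \frac{25}{2704} = 0; e_{1256}: \frac{25}{4056} - \frac{25}{4056} = 0; e_{1346}: \frac{105}{21632} - \frac{105}{21632} = 0; e_{1356}: -\frac{35}{10816} + \frac{35}{10816} = 0; e_{1456}: -\frac{25}{5408} + \frac{25}{5408} = 0 — confirming B is simple. So B^2 = \frac{1}{9}.
Answer: boost, certificate B^2 = \frac{1}{9}. Because \frac{1}{9} is invariant under every versor sandwich, the classification follows from its sign alone.


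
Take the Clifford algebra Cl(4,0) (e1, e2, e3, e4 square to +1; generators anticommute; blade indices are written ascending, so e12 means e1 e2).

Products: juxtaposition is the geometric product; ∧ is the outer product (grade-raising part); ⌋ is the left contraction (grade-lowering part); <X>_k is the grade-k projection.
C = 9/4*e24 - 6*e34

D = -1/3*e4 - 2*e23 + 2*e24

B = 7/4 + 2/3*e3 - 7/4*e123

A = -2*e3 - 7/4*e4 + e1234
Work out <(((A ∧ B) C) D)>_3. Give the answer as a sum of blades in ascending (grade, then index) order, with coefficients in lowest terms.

step 1: -7/2*e3 - 49/16*e4 + 7/6*e34 - 21/16*e1234
step 2: 7 + 441/64*e2 - 147/8*e3 + 21*e4 - 63/8*e12 - 189/64*e13 + 21/8*e23 + 63/8*e234
step 3: -7/4 - 315/4*e2 + 63/32*e3 + 2611/96*e4 - 189/32*e12 + 63/4*e13 - 63/4*e14 - 133/8*e23 + 749/64*e24 + 7/8*e34 + 21/8*e124 + 63/64*e134 - 49/8*e234 + 189/32*e1234
step 4: 21/8*e124 + 63/64*e134 - 49/8*e234
Answer: 21/8*e124 + 63/64*e134 - 49/8*e234


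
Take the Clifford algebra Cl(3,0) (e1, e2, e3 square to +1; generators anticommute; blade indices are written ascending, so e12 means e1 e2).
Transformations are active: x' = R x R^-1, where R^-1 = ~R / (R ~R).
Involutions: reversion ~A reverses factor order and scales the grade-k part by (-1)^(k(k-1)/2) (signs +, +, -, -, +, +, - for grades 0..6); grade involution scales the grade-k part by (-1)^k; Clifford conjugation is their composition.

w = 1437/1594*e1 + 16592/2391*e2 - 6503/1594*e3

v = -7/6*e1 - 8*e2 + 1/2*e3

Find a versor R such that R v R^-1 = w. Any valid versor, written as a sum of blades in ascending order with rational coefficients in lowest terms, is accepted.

The midline construction: v and w both square to 1181/18, so reflecting in their sum -634/2391*e1 - 2536/2391*e2 - 2853/797*e3 exchanges them.
Answer: -634/2391*e1 - 2536/2391*e2 - 2853/797*e3


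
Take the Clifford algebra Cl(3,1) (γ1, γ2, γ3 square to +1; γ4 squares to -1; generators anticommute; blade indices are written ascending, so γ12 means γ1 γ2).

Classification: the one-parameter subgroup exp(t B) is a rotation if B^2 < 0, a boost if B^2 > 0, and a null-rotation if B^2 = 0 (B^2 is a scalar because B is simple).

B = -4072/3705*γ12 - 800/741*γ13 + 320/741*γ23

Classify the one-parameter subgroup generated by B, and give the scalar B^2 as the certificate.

B^2 term by term: the squares give (-4072/3705)^2*(γ12)^2 + (-800/741)^2*(γ13)^2 + (320/741)^2*(γ23)^2 = 16581184/13727025*(-1) + 640000/549081*(-1) + 102400/549081*(-1) = -64/25 (each basis 2-blade squares to minus the product of its generators' squares); cross terms between blades sharing an index anticommute and cancel. So B^2 = -64/25.
Answer: rotation, certificate B^2 = -64/25. Certificate logic: -64/25 is a conjugation-invariant scalar, so its sign fixes rotation versus boost versus null-rotation outright.


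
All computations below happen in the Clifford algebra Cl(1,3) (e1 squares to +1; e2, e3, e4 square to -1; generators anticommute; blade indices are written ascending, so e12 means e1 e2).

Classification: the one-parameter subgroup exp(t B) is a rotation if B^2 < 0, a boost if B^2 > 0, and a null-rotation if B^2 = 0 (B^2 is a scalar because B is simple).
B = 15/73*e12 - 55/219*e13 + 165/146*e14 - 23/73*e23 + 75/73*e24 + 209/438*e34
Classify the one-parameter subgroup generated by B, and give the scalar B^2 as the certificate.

B^2 term by term: the squares give (15/73)^2*(e12)^2 + (-55/219)^2*(e13)^2 + (165/146)^2*(e14)^2 + (-23/73)^2*(e23)^2 + (75/73)^2*(e24)^2 + (209/438)^2*(e34)^2 = 225/5329*(+1) + 3025/47961*(+1) + 27225/21316*(+1) + 529/5329*(-1) + 5625/5329*(-1) + 43681/191844*(-1) = 0 (each basis 2-blade squares to minus the product of its generators' squares); cross terms between blades sharing an index anticommute and cancel; the commuting (index-disjoint) pairs give grade-4 terms 2*c*c'*(blade product), which cancel blade by blade — e1234: 1045/5329 + 2750/5329 - 3795/5329 = 0 — confirming B is simple. So B^2 = 0.
Answer: null-rotation, certificate B^2 = 0. One invariant decides it: the square 0 survives every conjugation, and its sign is exactly the classification.


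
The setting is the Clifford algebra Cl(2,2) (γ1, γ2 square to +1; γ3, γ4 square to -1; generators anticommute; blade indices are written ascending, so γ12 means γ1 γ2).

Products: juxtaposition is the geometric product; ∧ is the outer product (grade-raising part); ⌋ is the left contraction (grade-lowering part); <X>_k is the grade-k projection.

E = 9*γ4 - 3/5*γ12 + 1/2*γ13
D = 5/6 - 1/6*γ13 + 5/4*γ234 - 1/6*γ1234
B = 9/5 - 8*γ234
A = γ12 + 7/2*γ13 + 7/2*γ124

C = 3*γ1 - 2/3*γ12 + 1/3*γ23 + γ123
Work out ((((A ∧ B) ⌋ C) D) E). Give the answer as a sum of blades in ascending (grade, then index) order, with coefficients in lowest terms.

step 1: 9/5*γ12 + 63/10*γ13 + 63/10*γ124
step 2: 6/5 - 63/10*γ2 - 9/5*γ3
step 3: 1 + 3/10*γ1 - 21/4*γ2 - 3/2*γ3 - 1/5*γ13 - 9/4*γ24 - 63/8*γ34 - 21/20*γ123 - 3/10*γ124 - 21/20*γ134 + 3/2*γ234 - 1/5*γ1234
step 4: -1/10 - 39/10*γ1 + 4119/200*γ2 + 14079/200*γ3 + 1659/200*γ4 + 21/10*γ12 + 199/20*γ13 - 207/80*γ14 - 669/50*γ23 - 943/20*γ24 - 681/50*γ34 + 213/40*γ123 - 3/4*γ124 - 9/10*γ134 + 39/50*γ234 - 18/5*γ1234
Answer: -1/10 - 39/10*γ1 + 4119/200*γ2 + 14079/200*γ3 + 1659/200*γ4 + 21/10*γ12 + 199/20*γ13 - 207/80*γ14 - 669/50*γ23 - 943/20*γ24 - 681/50*γ34 + 213/40*γ123 - 3/4*γ124 - 9/10*γ134 + 39/50*γ234 - 18/5*γ1234


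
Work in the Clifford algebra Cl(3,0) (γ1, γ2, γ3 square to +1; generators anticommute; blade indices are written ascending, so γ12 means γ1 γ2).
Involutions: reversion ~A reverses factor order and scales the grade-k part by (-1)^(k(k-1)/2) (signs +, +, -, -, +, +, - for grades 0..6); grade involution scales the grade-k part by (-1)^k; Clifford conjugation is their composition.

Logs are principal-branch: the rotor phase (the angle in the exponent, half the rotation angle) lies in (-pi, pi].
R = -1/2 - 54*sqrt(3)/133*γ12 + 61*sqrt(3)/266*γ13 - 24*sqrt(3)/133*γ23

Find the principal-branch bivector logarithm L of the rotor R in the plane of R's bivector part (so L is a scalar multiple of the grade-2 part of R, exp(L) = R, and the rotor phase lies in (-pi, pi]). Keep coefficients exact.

The scalar part of R is -1/2, which pins the rotor phase on the principal branch; dividing the bivector part by the sine of that phase recovers the unit plane, and L is the phase times that plane.
Concretely: cos(phase) = -1/2 gives phase = ±2*pi/3, and since phase/sin(phase) is even the sign is immaterial: L = (phase/sin(phase)) * <R>_2 = (4*sqrt(3)*pi/9) * <R>_2.
Answer: -72*pi/133*γ12 + 122*pi/399*γ13 - 32*pi/133*γ23


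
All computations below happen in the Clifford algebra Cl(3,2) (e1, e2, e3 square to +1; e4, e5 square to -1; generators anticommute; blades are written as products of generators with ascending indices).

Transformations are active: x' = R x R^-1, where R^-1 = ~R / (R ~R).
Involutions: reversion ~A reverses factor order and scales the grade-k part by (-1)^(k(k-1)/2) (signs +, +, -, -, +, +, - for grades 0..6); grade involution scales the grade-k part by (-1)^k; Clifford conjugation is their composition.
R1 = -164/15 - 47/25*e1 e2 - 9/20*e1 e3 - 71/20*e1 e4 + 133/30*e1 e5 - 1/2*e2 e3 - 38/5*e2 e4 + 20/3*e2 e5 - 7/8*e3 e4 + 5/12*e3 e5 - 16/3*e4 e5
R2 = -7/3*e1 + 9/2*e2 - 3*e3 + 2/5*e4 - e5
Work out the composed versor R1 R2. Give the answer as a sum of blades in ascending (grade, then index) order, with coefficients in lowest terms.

Distribute over the terms of R2 (each basis-blade product reordered to ascending indices, repeated generators contracted through their squares):
R1 (-7/3*e1) = 1148/45*e1 - 329/75*e2 - 21/20*e3 - 497/60*e4 + 931/90*e5 + 7/6*e1 e2 e3 + 266/15*e1 e2 e4 - 140/9*e1 e2 e5 + 49/24*e1 e3 e4 - 35/36*e1 e3 e5 + 112/9*e1 e4 e5
R1 (9/2*e2) = -423/50*e1 - 246/5*e2 + 9/4*e3 + 171/5*e4 - 30*e5 + 81/40*e1 e2 e3 + 639/40*e1 e2 e4 - 399/20*e1 e2 e5 - 63/16*e2 e3 e4 + 15/8*e2 e3 e5 - 24*e2 e4 e5
R1 (-3*e3) = 27/20*e1 + 3/2*e2 + 164/5*e3 - 21/8*e4 + 5/4*e5 + 141/25*e1 e2 e3 - 213/20*e1 e3 e4 + 133/10*e1 e3 e5 - 114/5*e2 e3 e4 + 20*e2 e3 e5 + 16*e3 e4 e5
R1 (2/5*e4) = 71/50*e1 + 76/25*e2 + 7/20*e3 - 328/75*e4 - 32/15*e5 - 94/125*e1 e2 e4 - 9/50*e1 e3 e4 - 133/75*e1 e4 e5 - 1/5*e2 e3 e4 - 8/3*e2 e4 e5 - 1/6*e3 e4 e5
R1 (-e5) = 133/30*e1 + 20/3*e2 + 5/12*e3 - 16/3*e4 + 164/15*e5 + 47/25*e1 e2 e5 + 9/20*e1 e3 e5 + 71/20*e1 e4 e5 + 1/2*e2 e3 e5 + 38/5*e2 e4 e5 + 7/8*e3 e4 e5
Summing the partial products and collecting blades:
Answer: 21829/900*e1 - 2119/50*e2 + 1043/30*e3 + 2717/200*e4 - 1729/180*e5 + 5299/600*e1 e2 e3 + 98869/3000*e1 e2 e4 - 30263/900*e1 e2 e5 - 5273/600*e1 e3 e4 + 115/9*e1 e3 e5 + 12799/900*e1 e4 e5 - 431/16*e2 e3 e4 + 179/8*e2 e3 e5 - 286/15*e2 e4 e5 + 401/24*e3 e4 e5


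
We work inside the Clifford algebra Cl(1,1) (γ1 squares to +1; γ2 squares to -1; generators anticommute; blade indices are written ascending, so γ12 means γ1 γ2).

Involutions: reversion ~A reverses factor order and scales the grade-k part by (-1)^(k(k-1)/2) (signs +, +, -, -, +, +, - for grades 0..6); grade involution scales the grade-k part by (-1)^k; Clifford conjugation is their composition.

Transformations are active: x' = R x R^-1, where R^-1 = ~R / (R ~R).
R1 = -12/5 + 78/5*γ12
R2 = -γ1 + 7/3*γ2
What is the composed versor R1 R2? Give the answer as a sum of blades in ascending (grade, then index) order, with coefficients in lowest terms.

Distribute over the terms of R1 (each basis-blade product reordered to ascending indices, repeated generators contracted through their squares):
(-12/5) R2 = 12/5*γ1 - 28/5*γ2
(78/5*γ12) R2 = -182/5*γ1 + 78/5*γ2
Summing the partial products and collecting blades:
Answer: -34*γ1 + 10*γ2


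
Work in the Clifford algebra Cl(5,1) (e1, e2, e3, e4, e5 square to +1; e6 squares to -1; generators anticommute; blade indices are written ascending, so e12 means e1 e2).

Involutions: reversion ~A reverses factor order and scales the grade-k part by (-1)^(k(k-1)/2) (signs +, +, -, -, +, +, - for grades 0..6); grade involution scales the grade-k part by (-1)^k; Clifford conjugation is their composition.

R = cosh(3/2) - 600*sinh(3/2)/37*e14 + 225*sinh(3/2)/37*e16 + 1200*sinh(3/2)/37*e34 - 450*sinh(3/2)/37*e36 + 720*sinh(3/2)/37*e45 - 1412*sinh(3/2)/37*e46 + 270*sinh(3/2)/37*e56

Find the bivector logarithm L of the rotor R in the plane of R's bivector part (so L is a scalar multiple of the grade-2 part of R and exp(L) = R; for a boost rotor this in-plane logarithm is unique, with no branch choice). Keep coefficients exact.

The scalar part of R is cosh(3/2), so cosh pins the rapidity up to sign — the sign comes from the bivector part; dividing that part by sinh of the rapidity yields the plane, and the in-plane L = rapidity * plane is unique because the two sign choices cancel.
Concretely: cosh(rapidity) = cosh(3/2) gives rapidity = ±3/2, and since rapidity/sinh(rapidity) is even the sign is immaterial: L = (rapidity/sinh(rapidity)) * <R>_2 = (3/(2*sinh(3/2))) * <R>_2.
Answer: -900/37*e14 + 675/74*e16 + 1800/37*e34 - 675/37*e36 + 1080/37*e45 - 2118/37*e46 + 405/37*e56


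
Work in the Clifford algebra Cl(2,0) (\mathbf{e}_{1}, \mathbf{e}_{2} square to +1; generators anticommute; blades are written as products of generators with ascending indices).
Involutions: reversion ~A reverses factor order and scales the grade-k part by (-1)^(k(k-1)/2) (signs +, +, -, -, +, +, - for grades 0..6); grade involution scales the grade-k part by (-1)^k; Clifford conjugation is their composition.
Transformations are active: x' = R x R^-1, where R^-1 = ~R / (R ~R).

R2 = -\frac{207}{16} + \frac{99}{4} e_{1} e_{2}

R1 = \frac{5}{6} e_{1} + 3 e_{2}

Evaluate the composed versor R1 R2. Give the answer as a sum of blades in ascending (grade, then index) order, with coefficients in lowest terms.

Distribute over the terms of R1 (each basis-blade product reordered to ascending indices, repeated generators contracted through their squares):
(\frac{5}{6} e_{1}) R2 = -\frac{345}{32} e_{1} + \frac{165}{8} e_{2}
(3 e_{2}) R2 = -\frac{297}{4} e_{1} - \frac{621}{16} e_{2}
Summing the partial products and collecting blades:
Answer: -\frac{2721}{32} e_{1} - \frac{291}{16} e_{2}


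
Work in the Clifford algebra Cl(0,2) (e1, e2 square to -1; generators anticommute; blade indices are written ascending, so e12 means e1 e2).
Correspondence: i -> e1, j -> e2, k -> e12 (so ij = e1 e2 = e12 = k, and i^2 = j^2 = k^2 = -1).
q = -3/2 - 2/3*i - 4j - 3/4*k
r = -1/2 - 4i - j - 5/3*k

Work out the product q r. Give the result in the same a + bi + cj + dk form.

In blades: q = -3/2 - 2/3*e1 - 4*e2 - 3/4*e12, r = -1/2 - 4*e1 - e2 - 5/3*e12.
Distribute q over r term by term (generator squares from the signature, products reordered to ascending indices): (-3/2)*r = 3/4 + 6*e1 + 3/2*e2 + 5/2*e12; (-2/3*e1)*r = -8/3 + 1/3*e1 - 10/9*e2 + 2/3*e12; (-4*e2)*r = -4 + 20/3*e1 + 2*e2 - 16*e12; (-3/4*e12)*r = -5/4 - 3/4*e1 + 3*e2 + 3/8*e12.
Sum: -43/6 + 49/4*e1 + 97/18*e2 - 299/24*e12; translating back through the correspondence:
Answer: -43/6 + 49/4*i + 97/18*j - 299/24*k


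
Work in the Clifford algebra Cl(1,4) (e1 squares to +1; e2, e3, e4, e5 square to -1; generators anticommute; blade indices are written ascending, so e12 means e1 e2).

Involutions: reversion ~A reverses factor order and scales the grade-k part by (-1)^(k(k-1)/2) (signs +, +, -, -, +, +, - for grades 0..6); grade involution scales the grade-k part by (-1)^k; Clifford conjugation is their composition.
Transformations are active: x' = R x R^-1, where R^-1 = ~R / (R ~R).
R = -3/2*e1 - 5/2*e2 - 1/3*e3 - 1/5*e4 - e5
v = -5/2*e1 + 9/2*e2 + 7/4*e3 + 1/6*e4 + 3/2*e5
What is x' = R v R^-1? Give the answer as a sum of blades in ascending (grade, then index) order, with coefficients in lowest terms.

~R = -3/2*e1 - 5/2*e2 - 1/3*e3 - 1/5*e4 - e5, and R ~R = -1159/225, so R^-1 = ~R / (-1159/225).
R v = 1027/60 - 13*e12 - 83/24*e13 - 3/4*e14 - 19/4*e15 - 23/8*e23 + 29/60*e24 + 3/4*e25 + 53/180*e34 + 5/4*e35 - 2/15*e45
Answer: 57805/4636*e1 + 56163/4636*e2 + 2157/4636*e3 + 4042/3477*e4 + 5964/1159*e5


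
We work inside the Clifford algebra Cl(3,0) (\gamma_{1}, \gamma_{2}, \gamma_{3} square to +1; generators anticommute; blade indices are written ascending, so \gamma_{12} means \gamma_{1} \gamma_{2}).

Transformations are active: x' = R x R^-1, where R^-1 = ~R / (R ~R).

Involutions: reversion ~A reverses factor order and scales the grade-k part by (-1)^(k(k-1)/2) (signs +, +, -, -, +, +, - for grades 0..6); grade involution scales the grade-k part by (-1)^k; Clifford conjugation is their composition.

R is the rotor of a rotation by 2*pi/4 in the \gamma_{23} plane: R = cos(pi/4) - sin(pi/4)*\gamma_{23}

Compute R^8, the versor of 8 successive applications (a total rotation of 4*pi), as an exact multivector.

Rotor phase runs at HALF the rotation angle; powers of one rotor simply add phase, so after 8 steps in \gamma_{23} the phase is 8*pi/4 = 2 \pi and R^8 = cos(2 \pi) - sin(2 \pi)*\gamma_{23}.
cos(2 \pi) = 1 and sin(2 \pi) = 0, so R^8 = 1. The total rotation 4*pi is 2 full turns, so every vector returns to itself, yet the rotor is +1, back on the identity sheet (an even number of 2*pi turns).
Answer: 1


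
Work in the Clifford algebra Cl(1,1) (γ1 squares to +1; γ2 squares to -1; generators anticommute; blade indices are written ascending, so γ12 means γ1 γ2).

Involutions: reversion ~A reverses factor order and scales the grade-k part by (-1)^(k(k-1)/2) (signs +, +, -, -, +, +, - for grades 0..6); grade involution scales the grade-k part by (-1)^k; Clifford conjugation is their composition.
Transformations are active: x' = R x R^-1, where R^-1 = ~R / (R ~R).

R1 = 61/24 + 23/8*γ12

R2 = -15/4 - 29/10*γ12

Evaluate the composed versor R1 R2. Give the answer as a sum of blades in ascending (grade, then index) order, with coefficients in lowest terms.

Distribute over the terms of R1 (each basis-blade product reordered to ascending indices, repeated generators contracted through their squares):
(61/24) R2 = -305/32 - 1769/240*γ12
(23/8*γ12) R2 = -667/80 - 345/32*γ12
Summing the partial products and collecting blades:
Answer: -2859/160 - 8713/480*γ12


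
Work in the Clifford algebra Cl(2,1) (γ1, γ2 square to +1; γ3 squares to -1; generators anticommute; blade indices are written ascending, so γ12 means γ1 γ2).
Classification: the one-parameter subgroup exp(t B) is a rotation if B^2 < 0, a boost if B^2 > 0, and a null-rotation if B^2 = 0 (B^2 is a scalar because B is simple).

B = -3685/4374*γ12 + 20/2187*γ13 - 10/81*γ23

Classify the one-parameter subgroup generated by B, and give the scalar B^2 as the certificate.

B^2 term by term: the squares give (-3685/4374)^2*(γ12)^2 + (20/2187)^2*(γ13)^2 + (-10/81)^2*(γ23)^2 = 13579225/19131876*(-1) + 400/4782969*(+1) + 100/6561*(+1) = -25/36 (each basis 2-blade squares to minus the product of its generators' squares); cross terms between blades sharing an index anticommute and cancel. So B^2 = -25/36.
Answer: rotation, certificate B^2 = -25/36. B^2 = -25/36 is basis-independent, so its sign is the whole story.


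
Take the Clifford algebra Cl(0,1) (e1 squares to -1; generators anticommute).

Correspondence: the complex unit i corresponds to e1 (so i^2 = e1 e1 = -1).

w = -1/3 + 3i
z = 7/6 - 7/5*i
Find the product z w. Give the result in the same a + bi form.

In blades: z = 7/6 - 7/5*e1, w = -1/3 + 3*e1.
Distribute z over w term by term (generator squares from the signature, products reordered to ascending indices): (7/6)*w = -7/18 + 7/2*e1; (-7/5*e1)*w = 21/5 + 7/15*e1.
Sum: 343/90 + 119/30*e1; translating back through the correspondence:
Answer: 343/90 + 119/30*i


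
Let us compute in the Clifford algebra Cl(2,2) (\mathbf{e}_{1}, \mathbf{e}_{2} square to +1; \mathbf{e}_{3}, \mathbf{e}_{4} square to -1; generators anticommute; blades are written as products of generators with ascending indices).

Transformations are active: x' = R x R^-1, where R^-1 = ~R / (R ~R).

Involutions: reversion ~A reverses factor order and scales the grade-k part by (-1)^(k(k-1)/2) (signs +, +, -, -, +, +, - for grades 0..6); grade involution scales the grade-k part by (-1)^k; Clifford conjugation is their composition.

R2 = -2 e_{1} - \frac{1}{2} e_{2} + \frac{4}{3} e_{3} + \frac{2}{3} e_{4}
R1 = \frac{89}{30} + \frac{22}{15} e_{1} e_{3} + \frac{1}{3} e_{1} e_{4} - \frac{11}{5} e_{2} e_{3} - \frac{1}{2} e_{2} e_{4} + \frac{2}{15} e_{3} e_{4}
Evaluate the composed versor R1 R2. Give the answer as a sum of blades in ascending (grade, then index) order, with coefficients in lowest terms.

Distribute over the terms of R2 (each basis-blade product reordered to ascending indices, repeated generators contracted through their squares):
R1 (-2 e_{1}) = -\frac{89}{15} e_{1} + \frac{44}{15} e_{3} + \frac{2}{3} e_{4} + \frac{22}{5} e_{1} e_{2} e_{3} + e_{1} e_{2} e_{4} - \frac{4}{15} e_{1} e_{3} e_{4}
R1 (-\frac{1}{2} e_{2}) = -\frac{89}{60} e_{2} - \frac{11}{10} e_{3} - \frac{1}{4} e_{4} + \frac{11}{15} e_{1} e_{2} e_{3} + \frac{1}{6} e_{1} e_{2} e_{4} - \frac{1}{15} e_{2} e_{3} e_{4}
R1 (\frac{4}{3} e_{3}) = -\frac{88}{45} e_{1} + \frac{44}{15} e_{2} + \frac{178}{45} e_{3} + \frac{8}{45} e_{4} - \frac{4}{9} e_{1} e_{3} e_{4} + \frac{2}{3} e_{2} e_{3} e_{4}
R1 (\frac{2}{3} e_{4}) = -\frac{2}{9} e_{1} + \frac{1}{3} e_{2} - \frac{4}{45} e_{3} + \frac{89}{45} e_{4} + \frac{44}{45} e_{1} e_{3} e_{4} - \frac{22}{15} e_{2} e_{3} e_{4}
Summing the partial products and collecting blades:
Answer: -\frac{73}{9} e_{1} + \frac{107}{60} e_{2} + \frac{57}{10} e_{3} + \frac{463}{180} e_{4} + \frac{77}{15} e_{1} e_{2} e_{3} + \frac{7}{6} e_{1} e_{2} e_{4} + \frac{4}{15} e_{1} e_{3} e_{4} - \frac{13}{15} e_{2} e_{3} e_{4}


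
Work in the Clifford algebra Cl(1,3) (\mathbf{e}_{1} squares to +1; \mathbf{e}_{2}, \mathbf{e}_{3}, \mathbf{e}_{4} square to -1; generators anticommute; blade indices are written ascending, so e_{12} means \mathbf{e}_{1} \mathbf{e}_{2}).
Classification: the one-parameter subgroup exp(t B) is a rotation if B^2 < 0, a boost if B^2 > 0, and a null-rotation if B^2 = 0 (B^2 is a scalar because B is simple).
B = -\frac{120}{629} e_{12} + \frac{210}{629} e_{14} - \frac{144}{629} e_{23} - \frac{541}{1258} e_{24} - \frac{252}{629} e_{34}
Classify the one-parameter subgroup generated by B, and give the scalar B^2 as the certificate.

B^2 term by term: the squares give (-\frac{120}{629})^2*(e_{12})^2 + (\frac{210}{629})^2*(e_{14})^2 + (-\frac{144}{629})^2*(e_{23})^2 + (-\frac{541}{1258})^2*(e_{24})^2 + (-\frac{252}{629})^2*(e_{34})^2 = \frac{14400}{395641}*(+1) + \frac{44100}{395641}*(+1) + \frac{20736}{395641}*(-1) + \frac{292681}{1582564}*(-1) + \frac{63504}{395641}*(-1) = -\frac{1}{4} (each basis 2-blade squares to minus the product of its generators' squares); cross terms between blades sharing an index anticommute and cancel; the commuting (index-disjoint) pairs give grade-4 terms 2*c*c'*(blade product), which cancel blade by blade — e_{1234}: \frac{60480}{395641} - \frac{60480}{395641} = 0 — confirming B is simple. So B^2 = -\frac{1}{4}.
Answer: rotation, certificate B^2 = -\frac{1}{4}. Why this suffices: the scalar -\frac{1}{4} survives any versor conjugation, so its sign alone determines the class however B is presented.


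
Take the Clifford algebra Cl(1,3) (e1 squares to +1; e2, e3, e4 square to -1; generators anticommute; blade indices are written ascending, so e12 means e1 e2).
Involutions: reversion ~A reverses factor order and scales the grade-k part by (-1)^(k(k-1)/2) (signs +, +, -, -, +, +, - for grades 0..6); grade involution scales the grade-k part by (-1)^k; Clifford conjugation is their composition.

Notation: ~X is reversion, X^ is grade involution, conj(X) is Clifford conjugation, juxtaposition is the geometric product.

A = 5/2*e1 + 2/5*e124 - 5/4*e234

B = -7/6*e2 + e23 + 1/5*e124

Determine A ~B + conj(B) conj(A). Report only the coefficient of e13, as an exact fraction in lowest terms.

first term: 2/25 - 5/4*e4 - 35/12*e12 - 1/4*e13 - 7/15*e14 - 1/2*e24 - 35/24*e34 - 5/2*e123 + 2/5*e134
second term: -2/25 - 5/4*e4 + 35/12*e12 - 1/4*e13 + 7/15*e14 - 1/2*e24 + 35/24*e34 + 5/2*e123 - 2/5*e134
Answer: -1/2
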